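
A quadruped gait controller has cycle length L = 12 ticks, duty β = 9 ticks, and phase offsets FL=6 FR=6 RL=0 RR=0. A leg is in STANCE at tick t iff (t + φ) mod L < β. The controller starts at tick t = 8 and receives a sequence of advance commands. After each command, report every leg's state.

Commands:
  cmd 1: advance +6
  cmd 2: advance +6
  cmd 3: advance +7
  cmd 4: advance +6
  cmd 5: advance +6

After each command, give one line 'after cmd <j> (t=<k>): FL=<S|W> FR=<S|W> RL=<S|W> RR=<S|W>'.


after cmd 1 (t=14): FL=S FR=S RL=S RR=S
after cmd 2 (t=20): FL=S FR=S RL=S RR=S
after cmd 3 (t=27): FL=W FR=W RL=S RR=S
after cmd 4 (t=33): FL=S FR=S RL=W RR=W
after cmd 5 (t=39): FL=W FR=W RL=S RR=S

start t=8: FL=S FR=S RL=S RR=S
cmd 1: advance +6 → t=14, phase=(8,8,2,2) → FL=S FR=S RL=S RR=S
cmd 2: advance +6 → t=20, phase=(2,2,8,8) → FL=S FR=S RL=S RR=S
cmd 3: advance +7 → t=27, phase=(9,9,3,3) → FL=W FR=W RL=S RR=S
cmd 4: advance +6 → t=33, phase=(3,3,9,9) → FL=S FR=S RL=W RR=W
cmd 5: advance +6 → t=39, phase=(9,9,3,3) → FL=W FR=W RL=S RR=S


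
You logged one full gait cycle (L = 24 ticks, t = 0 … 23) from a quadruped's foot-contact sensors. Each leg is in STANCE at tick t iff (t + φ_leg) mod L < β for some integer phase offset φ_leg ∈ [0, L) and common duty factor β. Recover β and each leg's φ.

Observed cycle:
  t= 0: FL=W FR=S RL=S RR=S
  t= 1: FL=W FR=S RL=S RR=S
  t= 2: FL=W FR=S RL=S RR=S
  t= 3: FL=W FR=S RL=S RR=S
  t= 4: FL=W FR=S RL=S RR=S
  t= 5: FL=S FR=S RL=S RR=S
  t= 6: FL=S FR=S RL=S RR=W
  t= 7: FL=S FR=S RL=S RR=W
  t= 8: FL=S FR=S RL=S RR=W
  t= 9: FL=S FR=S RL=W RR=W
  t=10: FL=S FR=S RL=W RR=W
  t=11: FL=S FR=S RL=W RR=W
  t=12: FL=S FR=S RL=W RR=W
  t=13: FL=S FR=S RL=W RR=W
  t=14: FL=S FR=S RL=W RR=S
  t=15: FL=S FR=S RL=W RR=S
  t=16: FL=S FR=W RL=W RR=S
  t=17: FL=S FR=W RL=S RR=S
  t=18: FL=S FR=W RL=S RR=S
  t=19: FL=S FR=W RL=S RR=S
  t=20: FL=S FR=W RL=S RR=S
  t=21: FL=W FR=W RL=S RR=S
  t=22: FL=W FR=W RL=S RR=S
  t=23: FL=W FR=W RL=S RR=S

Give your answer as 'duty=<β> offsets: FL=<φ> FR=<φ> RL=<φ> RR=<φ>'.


duty β = stance ticks per leg = 16
FL: stance ticks = 16; W→S at t=5 → φ=19
FR: stance ticks = 16; W→S at t=0 → φ=0
RL: stance ticks = 16; W→S at t=17 → φ=7
RR: stance ticks = 16; W→S at t=14 → φ=10

duty=16 offsets: FL=19 FR=0 RL=7 RR=10


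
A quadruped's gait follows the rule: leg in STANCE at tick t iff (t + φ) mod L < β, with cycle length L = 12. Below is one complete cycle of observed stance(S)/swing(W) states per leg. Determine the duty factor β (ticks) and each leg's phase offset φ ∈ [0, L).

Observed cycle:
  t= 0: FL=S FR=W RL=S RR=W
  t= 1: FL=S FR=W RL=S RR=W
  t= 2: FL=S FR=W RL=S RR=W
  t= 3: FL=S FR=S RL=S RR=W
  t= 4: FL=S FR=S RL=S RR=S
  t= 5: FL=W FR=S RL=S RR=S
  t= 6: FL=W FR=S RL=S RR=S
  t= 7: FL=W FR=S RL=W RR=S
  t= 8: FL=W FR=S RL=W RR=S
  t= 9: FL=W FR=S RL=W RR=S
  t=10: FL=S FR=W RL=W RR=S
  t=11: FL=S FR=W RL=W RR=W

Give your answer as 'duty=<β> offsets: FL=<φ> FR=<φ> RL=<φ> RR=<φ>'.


duty β = stance ticks per leg = 7
FL: stance ticks = 7; W→S at t=10 → φ=2
FR: stance ticks = 7; W→S at t=3 → φ=9
RL: stance ticks = 7; W→S at t=0 → φ=0
RR: stance ticks = 7; W→S at t=4 → φ=8

duty=7 offsets: FL=2 FR=9 RL=0 RR=8


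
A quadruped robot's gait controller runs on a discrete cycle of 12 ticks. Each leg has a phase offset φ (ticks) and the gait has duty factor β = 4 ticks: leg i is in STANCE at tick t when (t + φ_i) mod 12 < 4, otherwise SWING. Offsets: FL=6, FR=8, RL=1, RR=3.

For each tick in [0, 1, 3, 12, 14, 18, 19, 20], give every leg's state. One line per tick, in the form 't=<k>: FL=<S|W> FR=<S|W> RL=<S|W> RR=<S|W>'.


t=0: phase=(6,8,1,3) vs β=4 → FL=W FR=W RL=S RR=S
t=1: phase=(7,9,2,4) vs β=4 → FL=W FR=W RL=S RR=W
t=3: phase=(9,11,4,6) vs β=4 → FL=W FR=W RL=W RR=W
t=12: phase=(6,8,1,3) vs β=4 → FL=W FR=W RL=S RR=S
t=14: phase=(8,10,3,5) vs β=4 → FL=W FR=W RL=S RR=W
t=18: phase=(0,2,7,9) vs β=4 → FL=S FR=S RL=W RR=W
t=19: phase=(1,3,8,10) vs β=4 → FL=S FR=S RL=W RR=W
t=20: phase=(2,4,9,11) vs β=4 → FL=S FR=W RL=W RR=W

t=0: FL=W FR=W RL=S RR=S
t=1: FL=W FR=W RL=S RR=W
t=3: FL=W FR=W RL=W RR=W
t=12: FL=W FR=W RL=S RR=S
t=14: FL=W FR=W RL=S RR=W
t=18: FL=S FR=S RL=W RR=W
t=19: FL=S FR=S RL=W RR=W
t=20: FL=S FR=W RL=W RR=W


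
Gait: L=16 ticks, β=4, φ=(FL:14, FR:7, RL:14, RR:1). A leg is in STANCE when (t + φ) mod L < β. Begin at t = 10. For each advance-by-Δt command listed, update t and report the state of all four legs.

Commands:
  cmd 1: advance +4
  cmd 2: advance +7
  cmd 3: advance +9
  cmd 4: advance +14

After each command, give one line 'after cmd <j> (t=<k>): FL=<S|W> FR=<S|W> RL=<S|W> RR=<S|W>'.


after cmd 1 (t=14): FL=W FR=W RL=W RR=W
after cmd 2 (t=21): FL=S FR=W RL=S RR=W
after cmd 3 (t=30): FL=W FR=W RL=W RR=W
after cmd 4 (t=44): FL=W FR=S RL=W RR=W

start t=10: FL=W FR=S RL=W RR=W
cmd 1: advance +4 → t=14, phase=(12,5,12,15) → FL=W FR=W RL=W RR=W
cmd 2: advance +7 → t=21, phase=(3,12,3,6) → FL=S FR=W RL=S RR=W
cmd 3: advance +9 → t=30, phase=(12,5,12,15) → FL=W FR=W RL=W RR=W
cmd 4: advance +14 → t=44, phase=(10,3,10,13) → FL=W FR=S RL=W RR=W


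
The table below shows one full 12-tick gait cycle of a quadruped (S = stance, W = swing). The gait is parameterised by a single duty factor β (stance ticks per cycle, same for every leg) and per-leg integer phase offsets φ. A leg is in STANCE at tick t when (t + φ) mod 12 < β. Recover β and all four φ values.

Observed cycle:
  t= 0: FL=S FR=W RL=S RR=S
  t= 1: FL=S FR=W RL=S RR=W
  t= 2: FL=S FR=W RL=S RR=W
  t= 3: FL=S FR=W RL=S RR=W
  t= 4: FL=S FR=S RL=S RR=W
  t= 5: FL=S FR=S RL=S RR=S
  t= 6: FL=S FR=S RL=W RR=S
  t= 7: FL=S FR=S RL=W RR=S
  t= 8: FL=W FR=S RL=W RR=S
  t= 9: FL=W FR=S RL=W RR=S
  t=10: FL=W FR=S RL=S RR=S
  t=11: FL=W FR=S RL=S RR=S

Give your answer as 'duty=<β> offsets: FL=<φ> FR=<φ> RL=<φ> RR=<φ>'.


duty=8 offsets: FL=0 FR=8 RL=2 RR=7

duty β = stance ticks per leg = 8
FL: stance ticks = 8; W→S at t=0 → φ=0
FR: stance ticks = 8; W→S at t=4 → φ=8
RL: stance ticks = 8; W→S at t=10 → φ=2
RR: stance ticks = 8; W→S at t=5 → φ=7


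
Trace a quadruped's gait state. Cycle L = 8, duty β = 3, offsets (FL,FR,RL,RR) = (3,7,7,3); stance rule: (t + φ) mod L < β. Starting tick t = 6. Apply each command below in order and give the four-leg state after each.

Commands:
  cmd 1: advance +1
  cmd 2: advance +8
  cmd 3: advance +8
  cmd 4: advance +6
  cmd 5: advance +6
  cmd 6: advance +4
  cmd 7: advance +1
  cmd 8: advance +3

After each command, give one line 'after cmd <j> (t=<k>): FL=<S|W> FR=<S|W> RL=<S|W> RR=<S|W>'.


start t=6: FL=S FR=W RL=W RR=S
cmd 1: advance +1 → t=7, phase=(2,6,6,2) → FL=S FR=W RL=W RR=S
cmd 2: advance +8 → t=15, phase=(2,6,6,2) → FL=S FR=W RL=W RR=S
cmd 3: advance +8 → t=23, phase=(2,6,6,2) → FL=S FR=W RL=W RR=S
cmd 4: advance +6 → t=29, phase=(0,4,4,0) → FL=S FR=W RL=W RR=S
cmd 5: advance +6 → t=35, phase=(6,2,2,6) → FL=W FR=S RL=S RR=W
cmd 6: advance +4 → t=39, phase=(2,6,6,2) → FL=S FR=W RL=W RR=S
cmd 7: advance +1 → t=40, phase=(3,7,7,3) → FL=W FR=W RL=W RR=W
cmd 8: advance +3 → t=43, phase=(6,2,2,6) → FL=W FR=S RL=S RR=W

after cmd 1 (t=7): FL=S FR=W RL=W RR=S
after cmd 2 (t=15): FL=S FR=W RL=W RR=S
after cmd 3 (t=23): FL=S FR=W RL=W RR=S
after cmd 4 (t=29): FL=S FR=W RL=W RR=S
after cmd 5 (t=35): FL=W FR=S RL=S RR=W
after cmd 6 (t=39): FL=S FR=W RL=W RR=S
after cmd 7 (t=40): FL=W FR=W RL=W RR=W
after cmd 8 (t=43): FL=W FR=S RL=S RR=W


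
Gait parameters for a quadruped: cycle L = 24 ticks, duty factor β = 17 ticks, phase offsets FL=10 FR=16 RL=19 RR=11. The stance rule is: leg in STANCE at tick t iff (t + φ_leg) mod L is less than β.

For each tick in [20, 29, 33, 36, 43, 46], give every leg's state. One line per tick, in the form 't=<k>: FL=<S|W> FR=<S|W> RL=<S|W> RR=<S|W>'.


t=20: phase=(6,12,15,7) vs β=17 → FL=S FR=S RL=S RR=S
t=29: phase=(15,21,0,16) vs β=17 → FL=S FR=W RL=S RR=S
t=33: phase=(19,1,4,20) vs β=17 → FL=W FR=S RL=S RR=W
t=36: phase=(22,4,7,23) vs β=17 → FL=W FR=S RL=S RR=W
t=43: phase=(5,11,14,6) vs β=17 → FL=S FR=S RL=S RR=S
t=46: phase=(8,14,17,9) vs β=17 → FL=S FR=S RL=W RR=S

t=20: FL=S FR=S RL=S RR=S
t=29: FL=S FR=W RL=S RR=S
t=33: FL=W FR=S RL=S RR=W
t=36: FL=W FR=S RL=S RR=W
t=43: FL=S FR=S RL=S RR=S
t=46: FL=S FR=S RL=W RR=S


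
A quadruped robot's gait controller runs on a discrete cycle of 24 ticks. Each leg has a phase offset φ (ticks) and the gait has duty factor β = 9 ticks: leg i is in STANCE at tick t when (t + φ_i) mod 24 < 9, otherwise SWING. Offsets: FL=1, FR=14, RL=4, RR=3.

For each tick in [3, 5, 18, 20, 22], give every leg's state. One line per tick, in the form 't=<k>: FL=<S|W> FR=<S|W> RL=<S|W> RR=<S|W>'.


t=3: FL=S FR=W RL=S RR=S
t=5: FL=S FR=W RL=W RR=S
t=18: FL=W FR=S RL=W RR=W
t=20: FL=W FR=W RL=S RR=W
t=22: FL=W FR=W RL=S RR=S

t=3: phase=(4,17,7,6) vs β=9 → FL=S FR=W RL=S RR=S
t=5: phase=(6,19,9,8) vs β=9 → FL=S FR=W RL=W RR=S
t=18: phase=(19,8,22,21) vs β=9 → FL=W FR=S RL=W RR=W
t=20: phase=(21,10,0,23) vs β=9 → FL=W FR=W RL=S RR=W
t=22: phase=(23,12,2,1) vs β=9 → FL=W FR=W RL=S RR=S


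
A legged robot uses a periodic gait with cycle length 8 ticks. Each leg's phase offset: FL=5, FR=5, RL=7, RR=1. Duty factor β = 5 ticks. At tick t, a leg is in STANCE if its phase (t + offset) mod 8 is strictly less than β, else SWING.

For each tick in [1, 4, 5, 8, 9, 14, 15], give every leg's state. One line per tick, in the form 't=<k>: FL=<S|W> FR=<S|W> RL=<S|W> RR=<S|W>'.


t=1: phase=(6,6,0,2) vs β=5 → FL=W FR=W RL=S RR=S
t=4: phase=(1,1,3,5) vs β=5 → FL=S FR=S RL=S RR=W
t=5: phase=(2,2,4,6) vs β=5 → FL=S FR=S RL=S RR=W
t=8: phase=(5,5,7,1) vs β=5 → FL=W FR=W RL=W RR=S
t=9: phase=(6,6,0,2) vs β=5 → FL=W FR=W RL=S RR=S
t=14: phase=(3,3,5,7) vs β=5 → FL=S FR=S RL=W RR=W
t=15: phase=(4,4,6,0) vs β=5 → FL=S FR=S RL=W RR=S

t=1: FL=W FR=W RL=S RR=S
t=4: FL=S FR=S RL=S RR=W
t=5: FL=S FR=S RL=S RR=W
t=8: FL=W FR=W RL=W RR=S
t=9: FL=W FR=W RL=S RR=S
t=14: FL=S FR=S RL=W RR=W
t=15: FL=S FR=S RL=W RR=S


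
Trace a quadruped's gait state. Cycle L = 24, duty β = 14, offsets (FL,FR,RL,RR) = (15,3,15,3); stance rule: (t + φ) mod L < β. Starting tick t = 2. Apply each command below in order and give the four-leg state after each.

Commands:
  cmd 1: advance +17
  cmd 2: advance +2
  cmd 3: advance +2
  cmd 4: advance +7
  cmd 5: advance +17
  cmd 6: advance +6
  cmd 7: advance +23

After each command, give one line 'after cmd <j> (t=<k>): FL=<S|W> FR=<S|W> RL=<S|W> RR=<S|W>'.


after cmd 1 (t=19): FL=S FR=W RL=S RR=W
after cmd 2 (t=21): FL=S FR=S RL=S RR=S
after cmd 3 (t=23): FL=W FR=S RL=W RR=S
after cmd 4 (t=30): FL=W FR=S RL=W RR=S
after cmd 5 (t=47): FL=W FR=S RL=W RR=S
after cmd 6 (t=53): FL=W FR=S RL=W RR=S
after cmd 7 (t=76): FL=W FR=S RL=W RR=S

start t=2: FL=W FR=S RL=W RR=S
cmd 1: advance +17 → t=19, phase=(10,22,10,22) → FL=S FR=W RL=S RR=W
cmd 2: advance +2 → t=21, phase=(12,0,12,0) → FL=S FR=S RL=S RR=S
cmd 3: advance +2 → t=23, phase=(14,2,14,2) → FL=W FR=S RL=W RR=S
cmd 4: advance +7 → t=30, phase=(21,9,21,9) → FL=W FR=S RL=W RR=S
cmd 5: advance +17 → t=47, phase=(14,2,14,2) → FL=W FR=S RL=W RR=S
cmd 6: advance +6 → t=53, phase=(20,8,20,8) → FL=W FR=S RL=W RR=S
cmd 7: advance +23 → t=76, phase=(19,7,19,7) → FL=W FR=S RL=W RR=S


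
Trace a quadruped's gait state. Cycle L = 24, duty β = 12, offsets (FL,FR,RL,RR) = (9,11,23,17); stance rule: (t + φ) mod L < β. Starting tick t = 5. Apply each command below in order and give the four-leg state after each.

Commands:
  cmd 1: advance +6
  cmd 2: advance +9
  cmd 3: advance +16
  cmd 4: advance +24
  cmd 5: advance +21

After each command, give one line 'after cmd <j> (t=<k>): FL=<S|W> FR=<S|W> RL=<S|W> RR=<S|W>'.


start t=5: FL=W FR=W RL=S RR=W
cmd 1: advance +6 → t=11, phase=(20,22,10,4) → FL=W FR=W RL=S RR=S
cmd 2: advance +9 → t=20, phase=(5,7,19,13) → FL=S FR=S RL=W RR=W
cmd 3: advance +16 → t=36, phase=(21,23,11,5) → FL=W FR=W RL=S RR=S
cmd 4: advance +24 → t=60, phase=(21,23,11,5) → FL=W FR=W RL=S RR=S
cmd 5: advance +21 → t=81, phase=(18,20,8,2) → FL=W FR=W RL=S RR=S

after cmd 1 (t=11): FL=W FR=W RL=S RR=S
after cmd 2 (t=20): FL=S FR=S RL=W RR=W
after cmd 3 (t=36): FL=W FR=W RL=S RR=S
after cmd 4 (t=60): FL=W FR=W RL=S RR=S
after cmd 5 (t=81): FL=W FR=W RL=S RR=S


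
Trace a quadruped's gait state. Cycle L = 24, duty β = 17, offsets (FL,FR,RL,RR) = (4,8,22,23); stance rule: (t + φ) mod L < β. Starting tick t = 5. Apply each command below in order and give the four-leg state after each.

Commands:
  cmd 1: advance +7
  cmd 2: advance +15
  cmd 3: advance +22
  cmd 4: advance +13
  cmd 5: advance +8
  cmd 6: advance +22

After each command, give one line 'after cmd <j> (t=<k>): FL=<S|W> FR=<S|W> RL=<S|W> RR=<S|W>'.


after cmd 1 (t=12): FL=S FR=W RL=S RR=S
after cmd 2 (t=27): FL=S FR=S RL=S RR=S
after cmd 3 (t=49): FL=S FR=S RL=W RR=S
after cmd 4 (t=62): FL=W FR=W RL=S RR=S
after cmd 5 (t=70): FL=S FR=S RL=W RR=W
after cmd 6 (t=92): FL=S FR=S RL=W RR=W

start t=5: FL=S FR=S RL=S RR=S
cmd 1: advance +7 → t=12, phase=(16,20,10,11) → FL=S FR=W RL=S RR=S
cmd 2: advance +15 → t=27, phase=(7,11,1,2) → FL=S FR=S RL=S RR=S
cmd 3: advance +22 → t=49, phase=(5,9,23,0) → FL=S FR=S RL=W RR=S
cmd 4: advance +13 → t=62, phase=(18,22,12,13) → FL=W FR=W RL=S RR=S
cmd 5: advance +8 → t=70, phase=(2,6,20,21) → FL=S FR=S RL=W RR=W
cmd 6: advance +22 → t=92, phase=(0,4,18,19) → FL=S FR=S RL=W RR=W


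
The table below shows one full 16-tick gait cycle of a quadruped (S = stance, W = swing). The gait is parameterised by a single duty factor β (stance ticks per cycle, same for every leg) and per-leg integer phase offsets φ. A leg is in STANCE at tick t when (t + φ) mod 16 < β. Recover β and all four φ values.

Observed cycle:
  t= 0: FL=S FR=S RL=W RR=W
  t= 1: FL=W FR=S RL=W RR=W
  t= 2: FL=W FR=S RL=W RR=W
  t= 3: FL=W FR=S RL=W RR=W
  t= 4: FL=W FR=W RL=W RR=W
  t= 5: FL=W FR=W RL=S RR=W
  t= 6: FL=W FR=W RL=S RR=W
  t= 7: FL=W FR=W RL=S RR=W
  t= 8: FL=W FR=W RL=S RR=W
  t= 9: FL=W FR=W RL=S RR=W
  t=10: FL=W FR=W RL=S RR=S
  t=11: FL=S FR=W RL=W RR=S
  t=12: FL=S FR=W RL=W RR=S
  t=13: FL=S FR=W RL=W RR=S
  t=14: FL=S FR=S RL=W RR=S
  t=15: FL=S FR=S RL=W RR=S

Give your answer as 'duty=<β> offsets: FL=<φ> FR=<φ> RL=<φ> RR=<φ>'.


duty β = stance ticks per leg = 6
FL: stance ticks = 6; W→S at t=11 → φ=5
FR: stance ticks = 6; W→S at t=14 → φ=2
RL: stance ticks = 6; W→S at t=5 → φ=11
RR: stance ticks = 6; W→S at t=10 → φ=6

duty=6 offsets: FL=5 FR=2 RL=11 RR=6


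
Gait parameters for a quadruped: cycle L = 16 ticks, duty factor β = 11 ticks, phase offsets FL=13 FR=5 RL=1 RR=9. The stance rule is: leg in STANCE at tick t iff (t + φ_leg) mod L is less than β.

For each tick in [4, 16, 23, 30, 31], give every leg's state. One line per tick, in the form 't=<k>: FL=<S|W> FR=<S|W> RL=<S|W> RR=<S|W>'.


t=4: phase=(1,9,5,13) vs β=11 → FL=S FR=S RL=S RR=W
t=16: phase=(13,5,1,9) vs β=11 → FL=W FR=S RL=S RR=S
t=23: phase=(4,12,8,0) vs β=11 → FL=S FR=W RL=S RR=S
t=30: phase=(11,3,15,7) vs β=11 → FL=W FR=S RL=W RR=S
t=31: phase=(12,4,0,8) vs β=11 → FL=W FR=S RL=S RR=S

t=4: FL=S FR=S RL=S RR=W
t=16: FL=W FR=S RL=S RR=S
t=23: FL=S FR=W RL=S RR=S
t=30: FL=W FR=S RL=W RR=S
t=31: FL=W FR=S RL=S RR=S


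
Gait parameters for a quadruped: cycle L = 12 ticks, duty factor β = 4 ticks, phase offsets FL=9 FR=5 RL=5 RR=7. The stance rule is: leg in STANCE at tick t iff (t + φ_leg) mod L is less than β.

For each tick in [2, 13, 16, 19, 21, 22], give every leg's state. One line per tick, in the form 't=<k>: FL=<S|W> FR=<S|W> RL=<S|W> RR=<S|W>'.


t=2: phase=(11,7,7,9) vs β=4 → FL=W FR=W RL=W RR=W
t=13: phase=(10,6,6,8) vs β=4 → FL=W FR=W RL=W RR=W
t=16: phase=(1,9,9,11) vs β=4 → FL=S FR=W RL=W RR=W
t=19: phase=(4,0,0,2) vs β=4 → FL=W FR=S RL=S RR=S
t=21: phase=(6,2,2,4) vs β=4 → FL=W FR=S RL=S RR=W
t=22: phase=(7,3,3,5) vs β=4 → FL=W FR=S RL=S RR=W

t=2: FL=W FR=W RL=W RR=W
t=13: FL=W FR=W RL=W RR=W
t=16: FL=S FR=W RL=W RR=W
t=19: FL=W FR=S RL=S RR=S
t=21: FL=W FR=S RL=S RR=W
t=22: FL=W FR=S RL=S RR=W


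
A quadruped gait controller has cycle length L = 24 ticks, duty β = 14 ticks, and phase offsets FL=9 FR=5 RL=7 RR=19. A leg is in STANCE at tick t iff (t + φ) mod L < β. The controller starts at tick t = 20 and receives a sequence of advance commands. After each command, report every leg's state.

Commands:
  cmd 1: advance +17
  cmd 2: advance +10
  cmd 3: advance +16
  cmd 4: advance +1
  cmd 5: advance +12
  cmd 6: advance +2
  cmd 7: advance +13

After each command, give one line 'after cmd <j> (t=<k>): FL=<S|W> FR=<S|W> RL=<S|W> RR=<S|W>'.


after cmd 1 (t=37): FL=W FR=W RL=W RR=S
after cmd 2 (t=47): FL=S FR=S RL=S RR=W
after cmd 3 (t=63): FL=S FR=W RL=W RR=S
after cmd 4 (t=64): FL=S FR=W RL=W RR=S
after cmd 5 (t=76): FL=S FR=S RL=S RR=W
after cmd 6 (t=78): FL=W FR=S RL=S RR=S
after cmd 7 (t=91): FL=S FR=S RL=S RR=W

start t=20: FL=S FR=S RL=S RR=W
cmd 1: advance +17 → t=37, phase=(22,18,20,8) → FL=W FR=W RL=W RR=S
cmd 2: advance +10 → t=47, phase=(8,4,6,18) → FL=S FR=S RL=S RR=W
cmd 3: advance +16 → t=63, phase=(0,20,22,10) → FL=S FR=W RL=W RR=S
cmd 4: advance +1 → t=64, phase=(1,21,23,11) → FL=S FR=W RL=W RR=S
cmd 5: advance +12 → t=76, phase=(13,9,11,23) → FL=S FR=S RL=S RR=W
cmd 6: advance +2 → t=78, phase=(15,11,13,1) → FL=W FR=S RL=S RR=S
cmd 7: advance +13 → t=91, phase=(4,0,2,14) → FL=S FR=S RL=S RR=W


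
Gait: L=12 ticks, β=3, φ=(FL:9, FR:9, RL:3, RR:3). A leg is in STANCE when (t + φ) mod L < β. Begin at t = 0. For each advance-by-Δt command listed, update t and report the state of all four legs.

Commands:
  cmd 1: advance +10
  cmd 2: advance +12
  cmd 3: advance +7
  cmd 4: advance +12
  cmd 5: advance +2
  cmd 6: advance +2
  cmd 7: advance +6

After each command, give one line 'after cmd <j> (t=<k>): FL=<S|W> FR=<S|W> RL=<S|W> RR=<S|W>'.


start t=0: FL=W FR=W RL=W RR=W
cmd 1: advance +10 → t=10, phase=(7,7,1,1) → FL=W FR=W RL=S RR=S
cmd 2: advance +12 → t=22, phase=(7,7,1,1) → FL=W FR=W RL=S RR=S
cmd 3: advance +7 → t=29, phase=(2,2,8,8) → FL=S FR=S RL=W RR=W
cmd 4: advance +12 → t=41, phase=(2,2,8,8) → FL=S FR=S RL=W RR=W
cmd 5: advance +2 → t=43, phase=(4,4,10,10) → FL=W FR=W RL=W RR=W
cmd 6: advance +2 → t=45, phase=(6,6,0,0) → FL=W FR=W RL=S RR=S
cmd 7: advance +6 → t=51, phase=(0,0,6,6) → FL=S FR=S RL=W RR=W

after cmd 1 (t=10): FL=W FR=W RL=S RR=S
after cmd 2 (t=22): FL=W FR=W RL=S RR=S
after cmd 3 (t=29): FL=S FR=S RL=W RR=W
after cmd 4 (t=41): FL=S FR=S RL=W RR=W
after cmd 5 (t=43): FL=W FR=W RL=W RR=W
after cmd 6 (t=45): FL=W FR=W RL=S RR=S
after cmd 7 (t=51): FL=S FR=S RL=W RR=W


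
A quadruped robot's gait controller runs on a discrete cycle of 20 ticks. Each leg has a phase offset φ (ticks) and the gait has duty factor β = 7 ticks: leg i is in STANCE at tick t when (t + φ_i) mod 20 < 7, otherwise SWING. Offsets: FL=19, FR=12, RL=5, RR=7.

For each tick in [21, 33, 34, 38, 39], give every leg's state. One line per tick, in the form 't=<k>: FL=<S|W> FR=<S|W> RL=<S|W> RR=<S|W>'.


t=21: phase=(0,13,6,8) vs β=7 → FL=S FR=W RL=S RR=W
t=33: phase=(12,5,18,0) vs β=7 → FL=W FR=S RL=W RR=S
t=34: phase=(13,6,19,1) vs β=7 → FL=W FR=S RL=W RR=S
t=38: phase=(17,10,3,5) vs β=7 → FL=W FR=W RL=S RR=S
t=39: phase=(18,11,4,6) vs β=7 → FL=W FR=W RL=S RR=S

t=21: FL=S FR=W RL=S RR=W
t=33: FL=W FR=S RL=W RR=S
t=34: FL=W FR=S RL=W RR=S
t=38: FL=W FR=W RL=S RR=S
t=39: FL=W FR=W RL=S RR=S


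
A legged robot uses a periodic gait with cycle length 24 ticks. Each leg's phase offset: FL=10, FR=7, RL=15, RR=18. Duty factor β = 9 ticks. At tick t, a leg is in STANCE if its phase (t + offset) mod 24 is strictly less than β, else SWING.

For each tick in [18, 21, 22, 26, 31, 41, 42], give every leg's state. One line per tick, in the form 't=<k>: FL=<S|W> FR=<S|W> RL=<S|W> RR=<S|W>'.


t=18: phase=(4,1,9,12) vs β=9 → FL=S FR=S RL=W RR=W
t=21: phase=(7,4,12,15) vs β=9 → FL=S FR=S RL=W RR=W
t=22: phase=(8,5,13,16) vs β=9 → FL=S FR=S RL=W RR=W
t=26: phase=(12,9,17,20) vs β=9 → FL=W FR=W RL=W RR=W
t=31: phase=(17,14,22,1) vs β=9 → FL=W FR=W RL=W RR=S
t=41: phase=(3,0,8,11) vs β=9 → FL=S FR=S RL=S RR=W
t=42: phase=(4,1,9,12) vs β=9 → FL=S FR=S RL=W RR=W

t=18: FL=S FR=S RL=W RR=W
t=21: FL=S FR=S RL=W RR=W
t=22: FL=S FR=S RL=W RR=W
t=26: FL=W FR=W RL=W RR=W
t=31: FL=W FR=W RL=W RR=S
t=41: FL=S FR=S RL=S RR=W
t=42: FL=S FR=S RL=W RR=W


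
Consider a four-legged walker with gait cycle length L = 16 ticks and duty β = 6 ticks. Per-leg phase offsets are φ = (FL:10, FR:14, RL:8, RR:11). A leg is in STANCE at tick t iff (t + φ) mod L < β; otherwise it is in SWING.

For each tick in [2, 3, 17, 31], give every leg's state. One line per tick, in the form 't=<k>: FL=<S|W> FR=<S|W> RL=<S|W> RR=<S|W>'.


t=2: FL=W FR=S RL=W RR=W
t=3: FL=W FR=S RL=W RR=W
t=17: FL=W FR=W RL=W RR=W
t=31: FL=W FR=W RL=W RR=W

t=2: phase=(12,0,10,13) vs β=6 → FL=W FR=S RL=W RR=W
t=3: phase=(13,1,11,14) vs β=6 → FL=W FR=S RL=W RR=W
t=17: phase=(11,15,9,12) vs β=6 → FL=W FR=W RL=W RR=W
t=31: phase=(9,13,7,10) vs β=6 → FL=W FR=W RL=W RR=W


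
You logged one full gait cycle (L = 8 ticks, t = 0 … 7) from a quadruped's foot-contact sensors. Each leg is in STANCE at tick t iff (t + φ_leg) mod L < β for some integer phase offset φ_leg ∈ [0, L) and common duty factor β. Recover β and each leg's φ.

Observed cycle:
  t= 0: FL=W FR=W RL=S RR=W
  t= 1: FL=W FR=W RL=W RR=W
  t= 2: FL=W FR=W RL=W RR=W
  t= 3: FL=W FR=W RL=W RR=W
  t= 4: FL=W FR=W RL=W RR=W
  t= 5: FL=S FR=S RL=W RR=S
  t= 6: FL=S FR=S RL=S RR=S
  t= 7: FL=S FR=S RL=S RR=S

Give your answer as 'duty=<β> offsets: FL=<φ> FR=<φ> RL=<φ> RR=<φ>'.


duty β = stance ticks per leg = 3
FL: stance ticks = 3; W→S at t=5 → φ=3
FR: stance ticks = 3; W→S at t=5 → φ=3
RL: stance ticks = 3; W→S at t=6 → φ=2
RR: stance ticks = 3; W→S at t=5 → φ=3

duty=3 offsets: FL=3 FR=3 RL=2 RR=3


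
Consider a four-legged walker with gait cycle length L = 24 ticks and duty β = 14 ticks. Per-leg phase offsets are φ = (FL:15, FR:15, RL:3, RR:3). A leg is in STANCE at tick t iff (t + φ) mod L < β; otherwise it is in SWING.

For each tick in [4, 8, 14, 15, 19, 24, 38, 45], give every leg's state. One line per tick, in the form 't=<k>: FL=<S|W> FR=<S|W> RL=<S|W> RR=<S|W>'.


t=4: FL=W FR=W RL=S RR=S
t=8: FL=W FR=W RL=S RR=S
t=14: FL=S FR=S RL=W RR=W
t=15: FL=S FR=S RL=W RR=W
t=19: FL=S FR=S RL=W RR=W
t=24: FL=W FR=W RL=S RR=S
t=38: FL=S FR=S RL=W RR=W
t=45: FL=S FR=S RL=S RR=S

t=4: phase=(19,19,7,7) vs β=14 → FL=W FR=W RL=S RR=S
t=8: phase=(23,23,11,11) vs β=14 → FL=W FR=W RL=S RR=S
t=14: phase=(5,5,17,17) vs β=14 → FL=S FR=S RL=W RR=W
t=15: phase=(6,6,18,18) vs β=14 → FL=S FR=S RL=W RR=W
t=19: phase=(10,10,22,22) vs β=14 → FL=S FR=S RL=W RR=W
t=24: phase=(15,15,3,3) vs β=14 → FL=W FR=W RL=S RR=S
t=38: phase=(5,5,17,17) vs β=14 → FL=S FR=S RL=W RR=W
t=45: phase=(12,12,0,0) vs β=14 → FL=S FR=S RL=S RR=S


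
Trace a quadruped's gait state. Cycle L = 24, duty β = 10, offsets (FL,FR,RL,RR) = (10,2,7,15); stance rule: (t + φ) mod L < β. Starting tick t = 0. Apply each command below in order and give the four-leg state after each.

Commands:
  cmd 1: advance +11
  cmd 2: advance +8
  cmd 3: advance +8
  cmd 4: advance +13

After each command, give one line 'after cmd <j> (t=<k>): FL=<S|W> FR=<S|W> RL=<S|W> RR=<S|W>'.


start t=0: FL=W FR=S RL=S RR=W
cmd 1: advance +11 → t=11, phase=(21,13,18,2) → FL=W FR=W RL=W RR=S
cmd 2: advance +8 → t=19, phase=(5,21,2,10) → FL=S FR=W RL=S RR=W
cmd 3: advance +8 → t=27, phase=(13,5,10,18) → FL=W FR=S RL=W RR=W
cmd 4: advance +13 → t=40, phase=(2,18,23,7) → FL=S FR=W RL=W RR=S

after cmd 1 (t=11): FL=W FR=W RL=W RR=S
after cmd 2 (t=19): FL=S FR=W RL=S RR=W
after cmd 3 (t=27): FL=W FR=S RL=W RR=W
after cmd 4 (t=40): FL=S FR=W RL=W RR=S


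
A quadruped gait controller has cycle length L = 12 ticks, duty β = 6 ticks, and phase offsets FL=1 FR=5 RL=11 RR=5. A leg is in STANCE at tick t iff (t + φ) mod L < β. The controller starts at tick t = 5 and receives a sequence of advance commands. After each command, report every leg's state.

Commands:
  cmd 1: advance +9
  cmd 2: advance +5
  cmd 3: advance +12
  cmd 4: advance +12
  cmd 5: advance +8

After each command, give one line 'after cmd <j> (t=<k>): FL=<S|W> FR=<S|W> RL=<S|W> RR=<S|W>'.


start t=5: FL=W FR=W RL=S RR=W
cmd 1: advance +9 → t=14, phase=(3,7,1,7) → FL=S FR=W RL=S RR=W
cmd 2: advance +5 → t=19, phase=(8,0,6,0) → FL=W FR=S RL=W RR=S
cmd 3: advance +12 → t=31, phase=(8,0,6,0) → FL=W FR=S RL=W RR=S
cmd 4: advance +12 → t=43, phase=(8,0,6,0) → FL=W FR=S RL=W RR=S
cmd 5: advance +8 → t=51, phase=(4,8,2,8) → FL=S FR=W RL=S RR=W

after cmd 1 (t=14): FL=S FR=W RL=S RR=W
after cmd 2 (t=19): FL=W FR=S RL=W RR=S
after cmd 3 (t=31): FL=W FR=S RL=W RR=S
after cmd 4 (t=43): FL=W FR=S RL=W RR=S
after cmd 5 (t=51): FL=S FR=W RL=S RR=W


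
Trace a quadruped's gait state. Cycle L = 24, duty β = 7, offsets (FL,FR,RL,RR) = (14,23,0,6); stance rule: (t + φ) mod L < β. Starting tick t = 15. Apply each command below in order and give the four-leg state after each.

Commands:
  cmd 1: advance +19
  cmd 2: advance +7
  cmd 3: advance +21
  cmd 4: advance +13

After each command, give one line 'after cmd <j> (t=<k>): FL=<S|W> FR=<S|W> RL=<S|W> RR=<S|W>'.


after cmd 1 (t=34): FL=S FR=W RL=W RR=W
after cmd 2 (t=41): FL=W FR=W RL=W RR=W
after cmd 3 (t=62): FL=S FR=W RL=W RR=W
after cmd 4 (t=75): FL=W FR=S RL=S RR=W

start t=15: FL=S FR=W RL=W RR=W
cmd 1: advance +19 → t=34, phase=(0,9,10,16) → FL=S FR=W RL=W RR=W
cmd 2: advance +7 → t=41, phase=(7,16,17,23) → FL=W FR=W RL=W RR=W
cmd 3: advance +21 → t=62, phase=(4,13,14,20) → FL=S FR=W RL=W RR=W
cmd 4: advance +13 → t=75, phase=(17,2,3,9) → FL=W FR=S RL=S RR=W


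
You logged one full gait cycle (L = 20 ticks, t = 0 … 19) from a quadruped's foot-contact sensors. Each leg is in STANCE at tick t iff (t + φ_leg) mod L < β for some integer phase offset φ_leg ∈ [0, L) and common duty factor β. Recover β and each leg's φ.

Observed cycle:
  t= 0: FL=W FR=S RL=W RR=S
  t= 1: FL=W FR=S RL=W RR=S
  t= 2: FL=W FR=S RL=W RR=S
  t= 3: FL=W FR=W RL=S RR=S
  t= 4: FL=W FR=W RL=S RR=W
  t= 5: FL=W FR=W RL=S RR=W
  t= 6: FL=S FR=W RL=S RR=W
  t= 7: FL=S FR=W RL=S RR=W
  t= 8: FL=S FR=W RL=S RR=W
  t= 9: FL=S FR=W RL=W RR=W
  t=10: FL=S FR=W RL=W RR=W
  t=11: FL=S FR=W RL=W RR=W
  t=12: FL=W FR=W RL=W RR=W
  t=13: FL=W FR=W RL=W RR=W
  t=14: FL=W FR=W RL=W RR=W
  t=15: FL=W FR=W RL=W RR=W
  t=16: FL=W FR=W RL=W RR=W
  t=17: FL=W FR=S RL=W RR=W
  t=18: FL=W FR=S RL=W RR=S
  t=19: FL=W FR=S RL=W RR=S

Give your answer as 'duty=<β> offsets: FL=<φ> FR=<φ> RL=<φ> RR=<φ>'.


duty=6 offsets: FL=14 FR=3 RL=17 RR=2

duty β = stance ticks per leg = 6
FL: stance ticks = 6; W→S at t=6 → φ=14
FR: stance ticks = 6; W→S at t=17 → φ=3
RL: stance ticks = 6; W→S at t=3 → φ=17
RR: stance ticks = 6; W→S at t=18 → φ=2


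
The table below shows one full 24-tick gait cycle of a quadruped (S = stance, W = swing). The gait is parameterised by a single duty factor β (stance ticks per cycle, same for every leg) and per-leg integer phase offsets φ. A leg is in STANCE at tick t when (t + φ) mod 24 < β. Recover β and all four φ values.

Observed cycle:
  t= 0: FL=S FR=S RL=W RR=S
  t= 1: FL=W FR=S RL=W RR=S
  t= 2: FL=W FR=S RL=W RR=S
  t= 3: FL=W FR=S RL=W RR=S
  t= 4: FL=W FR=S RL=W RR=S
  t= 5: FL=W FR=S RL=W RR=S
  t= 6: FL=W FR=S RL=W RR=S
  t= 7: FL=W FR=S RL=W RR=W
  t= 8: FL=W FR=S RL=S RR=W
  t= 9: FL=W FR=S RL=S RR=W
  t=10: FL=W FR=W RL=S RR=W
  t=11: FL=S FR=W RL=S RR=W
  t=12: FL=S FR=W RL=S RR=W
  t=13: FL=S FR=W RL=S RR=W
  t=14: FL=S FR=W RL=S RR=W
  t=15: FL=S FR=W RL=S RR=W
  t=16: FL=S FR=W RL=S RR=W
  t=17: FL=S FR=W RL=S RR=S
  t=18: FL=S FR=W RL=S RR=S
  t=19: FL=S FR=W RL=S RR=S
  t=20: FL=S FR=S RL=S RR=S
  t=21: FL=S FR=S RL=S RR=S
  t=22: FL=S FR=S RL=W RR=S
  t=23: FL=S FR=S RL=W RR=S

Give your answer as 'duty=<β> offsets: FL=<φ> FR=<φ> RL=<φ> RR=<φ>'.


duty=14 offsets: FL=13 FR=4 RL=16 RR=7

duty β = stance ticks per leg = 14
FL: stance ticks = 14; W→S at t=11 → φ=13
FR: stance ticks = 14; W→S at t=20 → φ=4
RL: stance ticks = 14; W→S at t=8 → φ=16
RR: stance ticks = 14; W→S at t=17 → φ=7


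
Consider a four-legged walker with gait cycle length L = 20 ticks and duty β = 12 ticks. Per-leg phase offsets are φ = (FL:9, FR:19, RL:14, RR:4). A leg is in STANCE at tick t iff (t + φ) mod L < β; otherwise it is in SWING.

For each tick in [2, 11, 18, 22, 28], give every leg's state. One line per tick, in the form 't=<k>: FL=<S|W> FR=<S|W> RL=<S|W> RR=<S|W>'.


t=2: phase=(11,1,16,6) vs β=12 → FL=S FR=S RL=W RR=S
t=11: phase=(0,10,5,15) vs β=12 → FL=S FR=S RL=S RR=W
t=18: phase=(7,17,12,2) vs β=12 → FL=S FR=W RL=W RR=S
t=22: phase=(11,1,16,6) vs β=12 → FL=S FR=S RL=W RR=S
t=28: phase=(17,7,2,12) vs β=12 → FL=W FR=S RL=S RR=W

t=2: FL=S FR=S RL=W RR=S
t=11: FL=S FR=S RL=S RR=W
t=18: FL=S FR=W RL=W RR=S
t=22: FL=S FR=S RL=W RR=S
t=28: FL=W FR=S RL=S RR=W


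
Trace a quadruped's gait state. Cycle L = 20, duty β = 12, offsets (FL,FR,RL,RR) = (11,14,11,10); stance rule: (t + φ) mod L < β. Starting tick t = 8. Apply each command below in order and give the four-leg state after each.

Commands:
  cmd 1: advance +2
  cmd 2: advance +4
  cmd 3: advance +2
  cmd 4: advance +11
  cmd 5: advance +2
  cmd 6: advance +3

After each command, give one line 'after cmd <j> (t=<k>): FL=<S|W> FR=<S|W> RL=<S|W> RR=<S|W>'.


start t=8: FL=W FR=S RL=W RR=W
cmd 1: advance +2 → t=10, phase=(1,4,1,0) → FL=S FR=S RL=S RR=S
cmd 2: advance +4 → t=14, phase=(5,8,5,4) → FL=S FR=S RL=S RR=S
cmd 3: advance +2 → t=16, phase=(7,10,7,6) → FL=S FR=S RL=S RR=S
cmd 4: advance +11 → t=27, phase=(18,1,18,17) → FL=W FR=S RL=W RR=W
cmd 5: advance +2 → t=29, phase=(0,3,0,19) → FL=S FR=S RL=S RR=W
cmd 6: advance +3 → t=32, phase=(3,6,3,2) → FL=S FR=S RL=S RR=S

after cmd 1 (t=10): FL=S FR=S RL=S RR=S
after cmd 2 (t=14): FL=S FR=S RL=S RR=S
after cmd 3 (t=16): FL=S FR=S RL=S RR=S
after cmd 4 (t=27): FL=W FR=S RL=W RR=W
after cmd 5 (t=29): FL=S FR=S RL=S RR=W
after cmd 6 (t=32): FL=S FR=S RL=S RR=S


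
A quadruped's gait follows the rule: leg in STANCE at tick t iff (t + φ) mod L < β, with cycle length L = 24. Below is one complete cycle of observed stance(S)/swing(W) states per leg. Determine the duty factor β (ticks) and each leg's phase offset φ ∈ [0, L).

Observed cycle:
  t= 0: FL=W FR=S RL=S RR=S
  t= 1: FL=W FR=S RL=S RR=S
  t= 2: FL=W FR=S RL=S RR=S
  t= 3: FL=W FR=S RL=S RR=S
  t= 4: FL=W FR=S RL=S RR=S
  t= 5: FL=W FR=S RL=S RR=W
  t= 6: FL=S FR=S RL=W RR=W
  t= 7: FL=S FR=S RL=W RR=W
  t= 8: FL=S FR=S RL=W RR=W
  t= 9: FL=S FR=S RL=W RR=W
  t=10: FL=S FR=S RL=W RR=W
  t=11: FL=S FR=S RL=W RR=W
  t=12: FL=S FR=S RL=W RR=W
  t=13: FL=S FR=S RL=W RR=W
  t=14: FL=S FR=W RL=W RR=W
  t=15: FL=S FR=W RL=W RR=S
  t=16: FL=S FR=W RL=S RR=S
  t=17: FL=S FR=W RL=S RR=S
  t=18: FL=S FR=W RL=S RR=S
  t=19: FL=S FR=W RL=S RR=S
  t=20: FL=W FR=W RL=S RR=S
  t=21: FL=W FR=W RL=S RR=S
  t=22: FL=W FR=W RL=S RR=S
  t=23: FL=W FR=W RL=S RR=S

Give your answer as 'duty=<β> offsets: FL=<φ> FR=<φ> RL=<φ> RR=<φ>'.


duty=14 offsets: FL=18 FR=0 RL=8 RR=9

duty β = stance ticks per leg = 14
FL: stance ticks = 14; W→S at t=6 → φ=18
FR: stance ticks = 14; W→S at t=0 → φ=0
RL: stance ticks = 14; W→S at t=16 → φ=8
RR: stance ticks = 14; W→S at t=15 → φ=9


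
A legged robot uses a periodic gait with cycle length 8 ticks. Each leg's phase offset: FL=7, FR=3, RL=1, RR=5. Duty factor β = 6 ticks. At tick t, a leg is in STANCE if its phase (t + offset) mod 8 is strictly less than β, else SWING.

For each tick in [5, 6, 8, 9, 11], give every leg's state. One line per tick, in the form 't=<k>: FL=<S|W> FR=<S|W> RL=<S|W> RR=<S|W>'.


t=5: phase=(4,0,6,2) vs β=6 → FL=S FR=S RL=W RR=S
t=6: phase=(5,1,7,3) vs β=6 → FL=S FR=S RL=W RR=S
t=8: phase=(7,3,1,5) vs β=6 → FL=W FR=S RL=S RR=S
t=9: phase=(0,4,2,6) vs β=6 → FL=S FR=S RL=S RR=W
t=11: phase=(2,6,4,0) vs β=6 → FL=S FR=W RL=S RR=S

t=5: FL=S FR=S RL=W RR=S
t=6: FL=S FR=S RL=W RR=S
t=8: FL=W FR=S RL=S RR=S
t=9: FL=S FR=S RL=S RR=W
t=11: FL=S FR=W RL=S RR=S


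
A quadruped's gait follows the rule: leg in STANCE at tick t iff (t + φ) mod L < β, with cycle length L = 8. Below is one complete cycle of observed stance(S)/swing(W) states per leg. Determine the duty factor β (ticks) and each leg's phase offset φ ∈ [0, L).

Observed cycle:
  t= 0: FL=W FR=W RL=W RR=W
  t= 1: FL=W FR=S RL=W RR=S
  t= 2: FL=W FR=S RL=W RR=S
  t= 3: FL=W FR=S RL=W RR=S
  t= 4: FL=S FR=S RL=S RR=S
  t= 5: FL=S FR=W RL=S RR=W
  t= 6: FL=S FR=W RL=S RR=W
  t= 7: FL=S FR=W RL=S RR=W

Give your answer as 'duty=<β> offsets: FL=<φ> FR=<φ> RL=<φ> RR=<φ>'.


duty=4 offsets: FL=4 FR=7 RL=4 RR=7

duty β = stance ticks per leg = 4
FL: stance ticks = 4; W→S at t=4 → φ=4
FR: stance ticks = 4; W→S at t=1 → φ=7
RL: stance ticks = 4; W→S at t=4 → φ=4
RR: stance ticks = 4; W→S at t=1 → φ=7


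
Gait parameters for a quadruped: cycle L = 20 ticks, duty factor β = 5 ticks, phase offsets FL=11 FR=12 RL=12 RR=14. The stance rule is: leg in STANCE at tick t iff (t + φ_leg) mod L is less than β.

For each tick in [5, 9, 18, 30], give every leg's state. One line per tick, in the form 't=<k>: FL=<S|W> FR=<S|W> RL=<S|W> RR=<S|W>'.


t=5: phase=(16,17,17,19) vs β=5 → FL=W FR=W RL=W RR=W
t=9: phase=(0,1,1,3) vs β=5 → FL=S FR=S RL=S RR=S
t=18: phase=(9,10,10,12) vs β=5 → FL=W FR=W RL=W RR=W
t=30: phase=(1,2,2,4) vs β=5 → FL=S FR=S RL=S RR=S

t=5: FL=W FR=W RL=W RR=W
t=9: FL=S FR=S RL=S RR=S
t=18: FL=W FR=W RL=W RR=W
t=30: FL=S FR=S RL=S RR=S


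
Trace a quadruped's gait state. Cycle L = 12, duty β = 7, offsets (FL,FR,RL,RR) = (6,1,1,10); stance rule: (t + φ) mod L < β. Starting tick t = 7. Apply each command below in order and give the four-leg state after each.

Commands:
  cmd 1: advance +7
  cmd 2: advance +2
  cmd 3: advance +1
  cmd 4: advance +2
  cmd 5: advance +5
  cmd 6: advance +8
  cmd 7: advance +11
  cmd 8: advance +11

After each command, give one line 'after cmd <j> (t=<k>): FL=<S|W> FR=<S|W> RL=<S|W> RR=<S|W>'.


after cmd 1 (t=14): FL=W FR=S RL=S RR=S
after cmd 2 (t=16): FL=W FR=S RL=S RR=S
after cmd 3 (t=17): FL=W FR=S RL=S RR=S
after cmd 4 (t=19): FL=S FR=W RL=W RR=S
after cmd 5 (t=24): FL=S FR=S RL=S RR=W
after cmd 6 (t=32): FL=S FR=W RL=W RR=S
after cmd 7 (t=43): FL=S FR=W RL=W RR=S
after cmd 8 (t=54): FL=S FR=W RL=W RR=S

start t=7: FL=S FR=W RL=W RR=S
cmd 1: advance +7 → t=14, phase=(8,3,3,0) → FL=W FR=S RL=S RR=S
cmd 2: advance +2 → t=16, phase=(10,5,5,2) → FL=W FR=S RL=S RR=S
cmd 3: advance +1 → t=17, phase=(11,6,6,3) → FL=W FR=S RL=S RR=S
cmd 4: advance +2 → t=19, phase=(1,8,8,5) → FL=S FR=W RL=W RR=S
cmd 5: advance +5 → t=24, phase=(6,1,1,10) → FL=S FR=S RL=S RR=W
cmd 6: advance +8 → t=32, phase=(2,9,9,6) → FL=S FR=W RL=W RR=S
cmd 7: advance +11 → t=43, phase=(1,8,8,5) → FL=S FR=W RL=W RR=S
cmd 8: advance +11 → t=54, phase=(0,7,7,4) → FL=S FR=W RL=W RR=S


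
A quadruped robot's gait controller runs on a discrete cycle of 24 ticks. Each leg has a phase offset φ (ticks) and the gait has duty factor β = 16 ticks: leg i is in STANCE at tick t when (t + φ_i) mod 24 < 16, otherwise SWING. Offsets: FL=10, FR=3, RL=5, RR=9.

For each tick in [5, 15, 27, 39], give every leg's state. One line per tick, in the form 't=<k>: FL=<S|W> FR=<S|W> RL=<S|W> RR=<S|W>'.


t=5: FL=S FR=S RL=S RR=S
t=15: FL=S FR=W RL=W RR=S
t=27: FL=S FR=S RL=S RR=S
t=39: FL=S FR=W RL=W RR=S

t=5: phase=(15,8,10,14) vs β=16 → FL=S FR=S RL=S RR=S
t=15: phase=(1,18,20,0) vs β=16 → FL=S FR=W RL=W RR=S
t=27: phase=(13,6,8,12) vs β=16 → FL=S FR=S RL=S RR=S
t=39: phase=(1,18,20,0) vs β=16 → FL=S FR=W RL=W RR=S


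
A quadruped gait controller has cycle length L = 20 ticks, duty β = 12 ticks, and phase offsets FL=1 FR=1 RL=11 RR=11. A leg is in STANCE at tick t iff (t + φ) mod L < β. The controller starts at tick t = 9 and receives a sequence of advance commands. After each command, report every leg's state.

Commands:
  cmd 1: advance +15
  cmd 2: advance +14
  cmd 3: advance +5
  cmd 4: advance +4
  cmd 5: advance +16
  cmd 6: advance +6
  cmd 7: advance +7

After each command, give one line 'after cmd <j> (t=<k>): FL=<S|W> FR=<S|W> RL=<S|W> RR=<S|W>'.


after cmd 1 (t=24): FL=S FR=S RL=W RR=W
after cmd 2 (t=38): FL=W FR=W RL=S RR=S
after cmd 3 (t=43): FL=S FR=S RL=W RR=W
after cmd 4 (t=47): FL=S FR=S RL=W RR=W
after cmd 5 (t=63): FL=S FR=S RL=W RR=W
after cmd 6 (t=69): FL=S FR=S RL=S RR=S
after cmd 7 (t=76): FL=W FR=W RL=S RR=S

start t=9: FL=S FR=S RL=S RR=S
cmd 1: advance +15 → t=24, phase=(5,5,15,15) → FL=S FR=S RL=W RR=W
cmd 2: advance +14 → t=38, phase=(19,19,9,9) → FL=W FR=W RL=S RR=S
cmd 3: advance +5 → t=43, phase=(4,4,14,14) → FL=S FR=S RL=W RR=W
cmd 4: advance +4 → t=47, phase=(8,8,18,18) → FL=S FR=S RL=W RR=W
cmd 5: advance +16 → t=63, phase=(4,4,14,14) → FL=S FR=S RL=W RR=W
cmd 6: advance +6 → t=69, phase=(10,10,0,0) → FL=S FR=S RL=S RR=S
cmd 7: advance +7 → t=76, phase=(17,17,7,7) → FL=W FR=W RL=S RR=S


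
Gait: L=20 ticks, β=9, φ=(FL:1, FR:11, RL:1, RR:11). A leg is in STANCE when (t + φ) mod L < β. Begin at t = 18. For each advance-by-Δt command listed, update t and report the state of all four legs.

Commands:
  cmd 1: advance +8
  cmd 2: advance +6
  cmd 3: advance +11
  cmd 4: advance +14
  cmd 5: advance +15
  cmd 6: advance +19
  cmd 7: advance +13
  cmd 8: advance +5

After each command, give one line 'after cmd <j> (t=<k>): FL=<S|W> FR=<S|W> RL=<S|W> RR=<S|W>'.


after cmd 1 (t=26): FL=S FR=W RL=S RR=W
after cmd 2 (t=32): FL=W FR=S RL=W RR=S
after cmd 3 (t=43): FL=S FR=W RL=S RR=W
after cmd 4 (t=57): FL=W FR=S RL=W RR=S
after cmd 5 (t=72): FL=W FR=S RL=W RR=S
after cmd 6 (t=91): FL=W FR=S RL=W RR=S
after cmd 7 (t=104): FL=S FR=W RL=S RR=W
after cmd 8 (t=109): FL=W FR=S RL=W RR=S

start t=18: FL=W FR=W RL=W RR=W
cmd 1: advance +8 → t=26, phase=(7,17,7,17) → FL=S FR=W RL=S RR=W
cmd 2: advance +6 → t=32, phase=(13,3,13,3) → FL=W FR=S RL=W RR=S
cmd 3: advance +11 → t=43, phase=(4,14,4,14) → FL=S FR=W RL=S RR=W
cmd 4: advance +14 → t=57, phase=(18,8,18,8) → FL=W FR=S RL=W RR=S
cmd 5: advance +15 → t=72, phase=(13,3,13,3) → FL=W FR=S RL=W RR=S
cmd 6: advance +19 → t=91, phase=(12,2,12,2) → FL=W FR=S RL=W RR=S
cmd 7: advance +13 → t=104, phase=(5,15,5,15) → FL=S FR=W RL=S RR=W
cmd 8: advance +5 → t=109, phase=(10,0,10,0) → FL=W FR=S RL=W RR=S


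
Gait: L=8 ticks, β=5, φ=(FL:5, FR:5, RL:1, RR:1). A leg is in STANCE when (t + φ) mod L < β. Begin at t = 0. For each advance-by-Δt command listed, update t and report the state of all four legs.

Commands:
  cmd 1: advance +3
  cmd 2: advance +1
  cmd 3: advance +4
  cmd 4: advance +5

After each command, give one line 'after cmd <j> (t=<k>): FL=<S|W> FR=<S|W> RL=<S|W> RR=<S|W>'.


start t=0: FL=W FR=W RL=S RR=S
cmd 1: advance +3 → t=3, phase=(0,0,4,4) → FL=S FR=S RL=S RR=S
cmd 2: advance +1 → t=4, phase=(1,1,5,5) → FL=S FR=S RL=W RR=W
cmd 3: advance +4 → t=8, phase=(5,5,1,1) → FL=W FR=W RL=S RR=S
cmd 4: advance +5 → t=13, phase=(2,2,6,6) → FL=S FR=S RL=W RR=W

after cmd 1 (t=3): FL=S FR=S RL=S RR=S
after cmd 2 (t=4): FL=S FR=S RL=W RR=W
after cmd 3 (t=8): FL=W FR=W RL=S RR=S
after cmd 4 (t=13): FL=S FR=S RL=W RR=W


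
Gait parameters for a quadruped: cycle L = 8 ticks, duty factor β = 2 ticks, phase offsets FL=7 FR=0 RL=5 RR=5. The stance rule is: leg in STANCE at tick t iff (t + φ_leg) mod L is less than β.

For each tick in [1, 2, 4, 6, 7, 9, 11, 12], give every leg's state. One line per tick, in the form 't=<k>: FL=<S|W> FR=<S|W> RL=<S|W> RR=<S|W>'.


t=1: phase=(0,1,6,6) vs β=2 → FL=S FR=S RL=W RR=W
t=2: phase=(1,2,7,7) vs β=2 → FL=S FR=W RL=W RR=W
t=4: phase=(3,4,1,1) vs β=2 → FL=W FR=W RL=S RR=S
t=6: phase=(5,6,3,3) vs β=2 → FL=W FR=W RL=W RR=W
t=7: phase=(6,7,4,4) vs β=2 → FL=W FR=W RL=W RR=W
t=9: phase=(0,1,6,6) vs β=2 → FL=S FR=S RL=W RR=W
t=11: phase=(2,3,0,0) vs β=2 → FL=W FR=W RL=S RR=S
t=12: phase=(3,4,1,1) vs β=2 → FL=W FR=W RL=S RR=S

t=1: FL=S FR=S RL=W RR=W
t=2: FL=S FR=W RL=W RR=W
t=4: FL=W FR=W RL=S RR=S
t=6: FL=W FR=W RL=W RR=W
t=7: FL=W FR=W RL=W RR=W
t=9: FL=S FR=S RL=W RR=W
t=11: FL=W FR=W RL=S RR=S
t=12: FL=W FR=W RL=S RR=S
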